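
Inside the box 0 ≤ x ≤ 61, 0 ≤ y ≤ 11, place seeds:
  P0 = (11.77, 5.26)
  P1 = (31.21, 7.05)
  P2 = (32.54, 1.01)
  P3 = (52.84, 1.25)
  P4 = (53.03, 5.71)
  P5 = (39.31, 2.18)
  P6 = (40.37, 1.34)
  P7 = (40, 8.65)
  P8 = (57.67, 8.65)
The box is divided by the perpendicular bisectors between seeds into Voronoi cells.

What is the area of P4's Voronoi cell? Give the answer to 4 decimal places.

Area of P4's cell: 64.7721

1. box [0,61]×[0,11]: [(0, 0) (61, 0) (61, 11) (0, 11)]
2. ⊥bis P4·P0 via (32.4,5.485): [(32.4598, 0) (61, 0) (61, 11) (32.3399, 11)]  |A|=314.6018
3. ⊥bis P4·P1 via (42.12,6.38): [(41.7282, 0) (61, 0) (61, 11) (42.4037, 11)]  |A|=208.2745
4. ⊥bis P4·P2 via (42.785,3.36): [(42.1141, 6.2846) (43.5557, 0) (61, 0) (61, 11) (42.4037, 11)]  |A|=202.5318
5. ⊥bis P4·P3 via (52.935,3.48): [(42.1141, 6.2846) (42.657, 3.9179) (61, 3.1364) (61, 11) (42.4037, 11)]  |A|=139.5941
6. ⊥bis P4·P5 via (46.17,3.945): [(46.216, 3.7662) (61, 3.1364) (61, 11) (44.3548, 11)]  |A|=118.3312
7. ⊥bis P4·P6 via (46.7,3.525): [(45.0429, 8.3256) (46.6227, 3.7489) (61, 3.1364) (61, 11) (44.3548, 11)]  |A|=117.4142
8. ⊥bis P4·P7 via (46.515,7.18): [(46.0894, 5.2939) (46.6227, 3.7489) (61, 3.1364) (61, 11) (47.3769, 11)]  |A|=108.4356
9. ⊥bis P4·P8 via (55.35,7.18): [(46.0894, 5.2939) (46.6227, 3.7489) (57.8264, 3.2716) (52.9296, 11) (47.3769, 11)]  |A|=64.7721
10. canonical 5-gon: [(46.0894, 5.2939) (46.6227, 3.7489) (57.8264, 3.2716) (52.9296, 11) (47.3769, 11)]
11. shoelace: 64.7721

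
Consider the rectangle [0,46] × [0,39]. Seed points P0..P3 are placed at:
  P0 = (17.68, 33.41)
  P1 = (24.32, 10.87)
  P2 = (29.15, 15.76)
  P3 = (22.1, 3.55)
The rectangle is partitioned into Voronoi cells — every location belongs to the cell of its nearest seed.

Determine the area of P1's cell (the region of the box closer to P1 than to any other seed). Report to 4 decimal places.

1. box [0,46]×[0,39]: [(0, 0) (46, 0) (46, 39) (0, 39)]
2. ⊥bis P1·P0 via (21,22.14): [(0, 15.9537) (0, 0) (46, 0) (46, 29.5047)]  |A|=1045.542
3. ⊥bis P1·P2 via (26.735,13.315): [(18.5354, 21.414) (0, 15.9537) (0, 0) (40.2154, 0)]  |A|=578.4396
4. ⊥bis P1·P3 via (23.21,7.21): [(37.2165, 2.9621) (18.5354, 21.414) (0, 15.9537) (0, 14.2491)]  |A|=253.7273
5. canonical 4-gon: [(37.2165, 2.9621) (18.5354, 21.414) (0, 15.9537) (0, 14.2491)]
6. shoelace: 253.7273

Area of P1's cell: 253.7273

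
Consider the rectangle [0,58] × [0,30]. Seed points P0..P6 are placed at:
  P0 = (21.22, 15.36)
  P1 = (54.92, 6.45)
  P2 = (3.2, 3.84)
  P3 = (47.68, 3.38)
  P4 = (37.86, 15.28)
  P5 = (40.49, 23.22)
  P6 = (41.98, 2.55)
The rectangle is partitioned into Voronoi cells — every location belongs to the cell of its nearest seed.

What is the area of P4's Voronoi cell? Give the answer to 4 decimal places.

Area of P4's cell: 196.9486

1. box [0,58]×[0,30]: [(0, 0) (58, 0) (58, 30) (0, 30)]
2. ⊥bis P4·P0 via (29.54,15.32): [(29.4663, 0) (58, 0) (58, 30) (29.6106, 30)]  |A|=853.8462
3. ⊥bis P4·P1 via (46.39,10.865): [(29.4663, 0) (40.7664, 0) (56.294, 30) (29.6106, 30)]  |A|=569.7526
4. ⊥bis P4·P2 via (20.53,9.56): [(29.4663, 0) (40.7664, 0) (56.294, 30) (29.6106, 30)]  |A|=569.7526
5. ⊥bis P4·P3 via (42.77,9.33): [(29.4663, 0) (31.4638, 0) (47.7021, 13.4) (56.294, 30) (29.6106, 30)]  |A|=507.4248
6. ⊥bis P4·P5 via (39.175,19.25): [(29.5742, 22.4301) (29.4663, 0) (31.4638, 0) (47.7021, 13.4) (49.0389, 15.9827)]  |A|=246.6208
7. ⊥bis P4·P6 via (39.92,8.915): [(29.5742, 22.4301) (29.493, 5.5403) (43.7816, 10.1648) (47.7021, 13.4) (49.0389, 15.9827)]  |A|=196.9486
8. canonical 5-gon: [(29.5742, 22.4301) (29.493, 5.5403) (43.7816, 10.1648) (47.7021, 13.4) (49.0389, 15.9827)]
9. shoelace: 196.9486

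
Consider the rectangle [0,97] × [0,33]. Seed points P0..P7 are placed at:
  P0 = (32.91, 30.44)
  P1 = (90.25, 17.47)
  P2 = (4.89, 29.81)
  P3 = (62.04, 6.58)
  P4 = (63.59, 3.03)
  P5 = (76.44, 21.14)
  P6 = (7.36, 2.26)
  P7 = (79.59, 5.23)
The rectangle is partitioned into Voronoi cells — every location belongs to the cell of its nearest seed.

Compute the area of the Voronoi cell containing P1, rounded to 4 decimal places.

Area of P1's cell: 337.8507

1. box [0,97]×[0,33]: [(0, 0) (97, 0) (97, 33) (0, 33)]
2. ⊥bis P1·P0 via (61.58,23.955): [(56.1615, 0) (97, 0) (97, 33) (63.6259, 33)]  |A|=1224.5073
3. ⊥bis P1·P2 via (47.57,23.64): [(56.1615, 0) (97, 0) (97, 33) (63.6259, 33)]  |A|=1224.5073
4. ⊥bis P1·P3 via (76.145,12.025): [(80.7871, 0) (97, 0) (97, 33) (68.048, 33)]  |A|=745.2225
5. ⊥bis P1·P4 via (76.92,10.25): [(76.6074, 10.8271) (82.4718, 0) (97, 0) (97, 33) (68.048, 33)]  |A|=736.1022
6. ⊥bis P1·P5 via (83.345,19.305): [(79.6159, 5.2726) (82.4718, 0) (97, 0) (97, 33) (86.9844, 33)]  |A|=463.9911
7. ⊥bis P1·P6 via (48.805,9.865): [(79.6159, 5.2726) (82.4718, 0) (97, 0) (97, 33) (86.9844, 33)]  |A|=463.9911
8. ⊥bis P1·P7 via (84.92,11.35): [(81.9243, 13.959) (97, 0.8293) (97, 33) (86.9844, 33)]  |A|=337.8507
9. canonical 4-gon: [(81.9243, 13.959) (97, 0.8293) (97, 33) (86.9844, 33)]
10. shoelace: 337.8507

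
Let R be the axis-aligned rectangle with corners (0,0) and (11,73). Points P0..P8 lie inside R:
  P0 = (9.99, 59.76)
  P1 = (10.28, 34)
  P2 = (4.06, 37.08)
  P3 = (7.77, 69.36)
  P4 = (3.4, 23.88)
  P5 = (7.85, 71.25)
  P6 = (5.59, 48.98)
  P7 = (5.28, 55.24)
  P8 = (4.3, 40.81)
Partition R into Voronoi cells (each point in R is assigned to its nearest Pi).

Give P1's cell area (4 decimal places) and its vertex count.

1. box [0,11]×[0,73]: [(0, 0) (11, 0) (11, 73) (0, 73)]
2. ⊥bis P1·P0 via (10.135,46.88): [(0, 46.7659) (0, 0) (11, 0) (11, 46.8897)]  |A|=515.106
3. ⊥bis P1·P2 via (7.17,35.54): [(0, 21.0603) (0, 0) (11, 0) (11, 43.2746)]  |A|=353.8421
4. ⊥bis P1·P3 via (9.025,51.68): [(0, 21.0603) (0, 0) (11, 0) (11, 43.2746)]  |A|=353.8421
5. ⊥bis P1·P4 via (6.84,28.94): [(4.6418, 30.4344) (11, 26.1119) (11, 43.2746)]  |A|=54.5619
6. ⊥bis P1·P5 via (9.065,52.625): [(4.6418, 30.4344) (11, 26.1119) (11, 43.2746)]  |A|=54.5619
7. ⊥bis P1·P6 via (7.935,41.49): [(10.5165, 42.2982) (4.6418, 30.4344) (11, 26.1119) (11, 42.4496)]  |A|=54.3624
8. ⊥bis P1·P7 via (7.78,44.62): [(10.5165, 42.2982) (4.6418, 30.4344) (11, 26.1119) (11, 42.4496)]  |A|=54.3624
9. ⊥bis P1·P8 via (7.29,37.405): [(8.7117, 38.6534) (4.6418, 30.4344) (11, 26.1119) (11, 40.6628)]  |A|=51.5736
10. canonical 4-gon: [(8.7117, 38.6534) (4.6418, 30.4344) (11, 26.1119) (11, 40.6628)]
11. shoelace: 51.5736

Area of P1's cell: 51.5736 (4 vertices)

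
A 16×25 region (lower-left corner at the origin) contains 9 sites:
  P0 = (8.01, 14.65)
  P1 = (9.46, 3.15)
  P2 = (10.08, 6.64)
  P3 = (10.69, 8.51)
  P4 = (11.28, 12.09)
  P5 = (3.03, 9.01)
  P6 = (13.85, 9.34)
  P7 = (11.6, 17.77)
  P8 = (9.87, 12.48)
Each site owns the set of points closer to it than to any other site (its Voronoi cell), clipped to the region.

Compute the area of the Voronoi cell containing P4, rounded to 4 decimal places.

Area of P4's cell: 17.0967

1. box [0,16]×[0,25]: [(0, 0) (16, 0) (16, 25) (0, 25)]
2. ⊥bis P4·P0 via (9.645,13.37): [(0, 1.05) (0, 0) (16, 0) (16, 21.4875)]  |A|=180.3003
3. ⊥bis P4·P1 via (10.37,7.62): [(5.862, 8.5377) (16, 6.4738) (16, 21.4875)]  |A|=76.1047
4. ⊥bis P4·P2 via (10.68,9.365): [(7.1228, 10.1482) (16, 8.1936) (16, 21.4875)]  |A|=59.0065
5. ⊥bis P4·P3 via (10.985,10.3): [(7.6694, 10.8464) (16, 9.4735) (16, 21.4875)]  |A|=50.0422
6. ⊥bis P4·P5 via (7.155,10.55): [(7.6694, 10.8464) (16, 9.4735) (16, 21.4875)]  |A|=50.0422
7. ⊥bis P4·P6 via (12.565,10.715): [(7.6694, 10.8464) (11.9506, 10.1409) (16, 13.9252) (16, 21.4875)]  |A|=41.029
8. ⊥bis P4·P7 via (11.44,14.93): [(10.8905, 14.961) (7.6694, 10.8464) (11.9506, 10.1409) (16, 13.9252) (16, 14.6731)]  |A|=23.62
9. ⊥bis P4·P8 via (10.575,12.285): [(11.3086, 14.9374) (10.0678, 10.4512) (11.9506, 10.1409) (16, 13.9252) (16, 14.6731)]  |A|=17.0967
10. canonical 5-gon: [(11.3086, 14.9374) (10.0678, 10.4512) (11.9506, 10.1409) (16, 13.9252) (16, 14.6731)]
11. shoelace: 17.0967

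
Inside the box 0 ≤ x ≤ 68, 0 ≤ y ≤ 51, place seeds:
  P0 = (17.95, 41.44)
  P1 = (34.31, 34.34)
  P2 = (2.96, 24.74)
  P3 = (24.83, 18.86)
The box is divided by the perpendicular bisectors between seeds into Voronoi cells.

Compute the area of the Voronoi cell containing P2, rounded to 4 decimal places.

1. box [0,68]×[0,51]: [(0, 0) (68, 0) (68, 51) (0, 51)]
2. ⊥bis P2·P0 via (10.455,33.09): [(0, 42.4745) (0, 0) (47.3198, 0)]  |A|=1004.9409
3. ⊥bis P2·P1 via (18.635,29.54): [(20.2365, 24.3101) (0, 42.4745) (0, 0) (27.6807, 0)]  |A|=766.2278
4. ⊥bis P2·P3 via (13.895,21.8): [(15.6715, 28.4076) (0, 42.4745) (0, 0) (8.0338, 0)]  |A|=446.9308
5. canonical 4-gon: [(15.6715, 28.4076) (0, 42.4745) (0, 0) (8.0338, 0)]
6. shoelace: 446.9308

Area of P2's cell: 446.9308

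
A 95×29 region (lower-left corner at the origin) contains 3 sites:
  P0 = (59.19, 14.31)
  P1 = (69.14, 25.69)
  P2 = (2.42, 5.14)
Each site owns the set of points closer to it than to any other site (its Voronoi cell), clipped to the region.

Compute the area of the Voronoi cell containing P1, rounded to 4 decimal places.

1. box [0,95]×[0,29]: [(0, 0) (95, 0) (95, 29) (0, 29)]
2. ⊥bis P1·P0 via (64.165,20): [(87.0394, 0) (95, 0) (95, 29) (53.8715, 29)]  |A|=711.7919
3. ⊥bis P1·P2 via (35.78,15.415): [(87.0394, 0) (95, 0) (95, 29) (53.8715, 29)]  |A|=711.7919
4. canonical 4-gon: [(87.0394, 0) (95, 0) (95, 29) (53.8715, 29)]
5. shoelace: 711.7919

Area of P1's cell: 711.7919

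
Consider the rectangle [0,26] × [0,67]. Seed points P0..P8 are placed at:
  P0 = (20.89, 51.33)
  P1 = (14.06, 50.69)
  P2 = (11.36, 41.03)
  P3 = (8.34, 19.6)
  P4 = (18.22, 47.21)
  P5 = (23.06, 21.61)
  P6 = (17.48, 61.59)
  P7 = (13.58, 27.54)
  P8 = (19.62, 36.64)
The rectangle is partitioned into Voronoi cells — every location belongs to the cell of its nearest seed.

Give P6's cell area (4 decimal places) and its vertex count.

1. box [0,26]×[0,67]: [(0, 0) (26, 0) (26, 67) (0, 67)]
2. ⊥bis P6·P0 via (19.185,56.46): [(0, 50.0837) (26, 58.725) (26, 67) (0, 67)]  |A|=327.4866
3. ⊥bis P6·P1 via (15.77,56.14): [(0, 61.088) (17.0314, 55.7442) (26, 58.725) (26, 67) (0, 67)]  |A|=233.7772
4. ⊥bis P6·P2 via (14.42,51.31): [(0, 61.088) (17.0314, 55.7442) (26, 58.725) (26, 67) (0, 67)]  |A|=233.7772
5. ⊥bis P6·P3 via (12.91,40.595): [(0, 61.088) (17.0314, 55.7442) (26, 58.725) (26, 67) (0, 67)]  |A|=233.7772
6. ⊥bis P6·P4 via (17.85,54.4): [(0, 61.088) (17.0314, 55.7442) (26, 58.725) (26, 67) (0, 67)]  |A|=233.7772
7. ⊥bis P6·P5 via (20.27,41.6): [(0, 61.088) (17.0314, 55.7442) (26, 58.725) (26, 67) (0, 67)]  |A|=233.7772
8. ⊥bis P6·P7 via (15.53,44.565): [(0, 61.088) (17.0314, 55.7442) (26, 58.725) (26, 67) (0, 67)]  |A|=233.7772
9. ⊥bis P6·P8 via (18.55,49.115): [(0, 61.088) (17.0314, 55.7442) (26, 58.725) (26, 67) (0, 67)]  |A|=233.7772
10. canonical 5-gon: [(0, 61.088) (17.0314, 55.7442) (26, 58.725) (26, 67) (0, 67)]
11. shoelace: 233.7772

Area of P6's cell: 233.7772 (5 vertices)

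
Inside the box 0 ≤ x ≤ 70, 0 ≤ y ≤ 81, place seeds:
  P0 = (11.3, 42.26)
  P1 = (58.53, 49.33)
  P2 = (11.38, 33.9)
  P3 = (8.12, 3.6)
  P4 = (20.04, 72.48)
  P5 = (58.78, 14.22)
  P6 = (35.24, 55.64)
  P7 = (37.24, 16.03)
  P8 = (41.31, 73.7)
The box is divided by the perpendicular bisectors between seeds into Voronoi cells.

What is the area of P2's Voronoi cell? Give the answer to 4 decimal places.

Area of P2's cell: 512.1794

1. box [0,70]×[0,81]: [(0, 0) (70, 0) (70, 81) (0, 81)]
2. ⊥bis P2·P0 via (11.34,38.08): [(0, 37.9715) (0, 0) (70, 0) (70, 38.6413)]  |A|=2681.4488
3. ⊥bis P2·P1 via (34.955,41.615): [(36.0345, 38.3163) (0, 37.9715) (0, 0) (48.5737, 0)]  |A|=1614.7234
4. ⊥bis P2·P3 via (9.75,18.75): [(43.6306, 15.1048) (36.0345, 38.3163) (0, 37.9715) (0, 19.799)]  |A|=815.9556
5. ⊥bis P2·P4 via (15.71,53.19): [(43.6306, 15.1048) (36.0345, 38.3163) (0, 37.9715) (0, 19.799)]  |A|=815.9556
6. ⊥bis P2·P5 via (35.08,24.06): [(31.8865, 16.3683) (38.2228, 31.6295) (36.0345, 38.3163) (0, 37.9715) (0, 19.799)]  |A|=722.3382
7. ⊥bis P2·P6 via (23.31,44.77): [(31.8865, 16.3683) (37.3025, 29.413) (29.2494, 38.2514) (0, 37.9715) (0, 19.799)]  |A|=686.5902
8. ⊥bis P2·P7 via (24.31,24.965): [(19.3049, 17.722) (31.6617, 35.6038) (29.2494, 38.2514) (0, 37.9715) (0, 19.799)]  |A|=512.1794
9. ⊥bis P2·P8 via (26.345,53.8): [(19.3049, 17.722) (31.6617, 35.6038) (29.2494, 38.2514) (0, 37.9715) (0, 19.799)]  |A|=512.1794
10. canonical 5-gon: [(19.3049, 17.722) (31.6617, 35.6038) (29.2494, 38.2514) (0, 37.9715) (0, 19.799)]
11. shoelace: 512.1794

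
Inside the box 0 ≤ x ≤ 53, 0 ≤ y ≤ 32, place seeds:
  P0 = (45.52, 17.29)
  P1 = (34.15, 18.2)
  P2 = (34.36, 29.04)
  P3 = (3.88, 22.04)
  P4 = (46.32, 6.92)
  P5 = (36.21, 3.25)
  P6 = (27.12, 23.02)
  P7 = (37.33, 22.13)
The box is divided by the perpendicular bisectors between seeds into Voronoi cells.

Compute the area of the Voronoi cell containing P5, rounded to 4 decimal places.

Area of P5's cell: 247.8037

1. box [0,53]×[0,32]: [(0, 0) (53, 0) (53, 32) (0, 32)]
2. ⊥bis P5·P0 via (40.865,10.27): [(0, 0) (53, 0) (53, 2.2232) (8.0949, 32) (0, 32)]  |A|=1027.436
3. ⊥bis P5·P1 via (35.18,10.725): [(0, 5.8775) (0, 0) (53, 0) (53, 2.2232) (39.3188, 11.2953)]  |A|=430.0807
4. ⊥bis P5·P2 via (35.285,16.145): [(0, 5.8775) (0, 0) (53, 0) (53, 2.2232) (39.3188, 11.2953)]  |A|=430.0807
5. ⊥bis P5·P3 via (20.045,12.645): [(17.5144, 8.2908) (12.6958, 0) (53, 0) (53, 2.2232) (39.3188, 11.2953)]  |A|=325.9815
6. ⊥bis P5·P4 via (41.265,5.085): [(39.0253, 11.2549) (17.5144, 8.2908) (12.6958, 0) (43.1109, 0)]  |A|=253.1889
7. ⊥bis P5·P6 via (31.665,13.135): [(39.0253, 11.2549) (22.6762, 9.0021) (16.1961, 6.0226) (12.6958, 0) (43.1109, 0)]  |A|=247.8037
8. ⊥bis P5·P7 via (36.77,12.69): [(39.0253, 11.2549) (22.6762, 9.0021) (16.1961, 6.0226) (12.6958, 0) (43.1109, 0)]  |A|=247.8037
9. canonical 5-gon: [(39.0253, 11.2549) (22.6762, 9.0021) (16.1961, 6.0226) (12.6958, 0) (43.1109, 0)]
10. shoelace: 247.8037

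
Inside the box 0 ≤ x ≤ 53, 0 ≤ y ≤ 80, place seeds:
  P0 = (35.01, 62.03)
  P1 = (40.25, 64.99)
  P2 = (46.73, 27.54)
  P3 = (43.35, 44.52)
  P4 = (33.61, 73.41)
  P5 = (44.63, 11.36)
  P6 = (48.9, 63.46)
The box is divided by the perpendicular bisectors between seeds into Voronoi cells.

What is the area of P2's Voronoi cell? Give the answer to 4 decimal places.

1. box [0,53]×[0,80]: [(0, 0) (53, 0) (53, 80) (0, 80)]
2. ⊥bis P2·P0 via (40.87,44.785): [(0, 30.897) (0, 0) (53, 0) (53, 48.9069)]  |A|=2114.8033
3. ⊥bis P2·P1 via (43.49,46.265): [(47.0258, 46.8768) (0, 30.897) (0, 0) (53, 0) (53, 47.9105)]  |A|=2111.8271
4. ⊥bis P2·P3 via (45.04,36.03): [(0, 27.0644) (0, 0) (53, 0) (53, 37.6145)]  |A|=1713.9919
5. ⊥bis P2·P4 via (40.17,50.475): [(0, 27.0644) (0, 0) (53, 0) (53, 37.6145)]  |A|=1713.9919
6. ⊥bis P2·P5 via (45.68,19.45): [(0, 27.0644) (0, 25.3788) (53, 18.4999) (53, 37.6145)]  |A|=551.2053
7. ⊥bis P2·P6 via (47.815,45.5): [(0, 27.0644) (0, 25.3788) (53, 18.4999) (53, 37.6145)]  |A|=551.2053
8. canonical 4-gon: [(0, 27.0644) (0, 25.3788) (53, 18.4999) (53, 37.6145)]
9. shoelace: 551.2053

Area of P2's cell: 551.2053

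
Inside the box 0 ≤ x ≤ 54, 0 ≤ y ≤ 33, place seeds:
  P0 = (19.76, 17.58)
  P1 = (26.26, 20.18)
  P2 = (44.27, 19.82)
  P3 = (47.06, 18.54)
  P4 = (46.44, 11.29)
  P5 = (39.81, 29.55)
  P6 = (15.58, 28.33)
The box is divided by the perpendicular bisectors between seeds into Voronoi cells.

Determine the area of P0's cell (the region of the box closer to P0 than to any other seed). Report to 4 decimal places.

1. box [0,54]×[0,33]: [(0, 0) (54, 0) (54, 33) (0, 33)]
2. ⊥bis P0·P1 via (23.01,18.88): [(0, 0) (30.562, 0) (17.362, 33) (0, 33)]  |A|=790.746
3. ⊥bis P0·P2 via (32.015,18.7): [(0, 0) (30.562, 0) (17.362, 33) (0, 33)]  |A|=790.746
4. ⊥bis P0·P3 via (33.41,18.06): [(0, 0) (30.562, 0) (17.362, 33) (0, 33)]  |A|=790.746
5. ⊥bis P0·P4 via (33.1,14.435): [(0, 0) (29.6968, 0) (30.0177, 1.3608) (17.362, 33) (0, 33)]  |A|=790.1573
6. ⊥bis P0·P5 via (29.785,23.565): [(0, 0) (29.6968, 0) (30.0177, 1.3608) (17.362, 33) (0, 33)]  |A|=790.1573
7. ⊥bis P0·P6 via (17.67,22.955): [(0, 16.0842) (0, 0) (29.6968, 0) (30.0177, 1.3608) (20.8806, 24.2034)]  |A|=537.1883
8. canonical 5-gon: [(0, 16.0842) (0, 0) (29.6968, 0) (30.0177, 1.3608) (20.8806, 24.2034)]
9. shoelace: 537.1883

Area of P0's cell: 537.1883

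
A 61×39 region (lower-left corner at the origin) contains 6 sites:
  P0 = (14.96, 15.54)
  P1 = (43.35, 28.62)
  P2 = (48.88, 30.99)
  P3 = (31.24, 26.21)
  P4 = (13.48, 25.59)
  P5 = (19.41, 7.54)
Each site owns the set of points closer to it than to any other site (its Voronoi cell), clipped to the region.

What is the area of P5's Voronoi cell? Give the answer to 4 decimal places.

1. box [0,61]×[0,39]: [(0, 0) (61, 0) (61, 39) (0, 39)]
2. ⊥bis P5·P0 via (17.185,11.54): [(0, 1.9808) (0, 0) (61, 0) (61, 35.9121)]  |A|=1155.7346
3. ⊥bis P5·P1 via (31.38,18.08): [(30.5786, 18.9902) (0, 1.9808) (0, 0) (47.3001, 0)]  |A|=479.4038
4. ⊥bis P5·P2 via (34.145,19.265): [(30.5786, 18.9902) (0, 1.9808) (0, 0) (47.3001, 0)]  |A|=479.4038
5. ⊥bis P5·P3 via (25.325,16.875): [(41.4224, 6.6751) (26.0033, 16.4452) (0, 1.9808) (0, 0) (47.3001, 0)]  |A|=437.4328
6. ⊥bis P5·P4 via (16.445,16.565): [(41.4224, 6.6751) (26.0033, 16.4452) (0, 1.9808) (0, 0) (47.3001, 0)]  |A|=437.4328
7. canonical 5-gon: [(41.4224, 6.6751) (26.0033, 16.4452) (0, 1.9808) (0, 0) (47.3001, 0)]
8. shoelace: 437.4328

Area of P5's cell: 437.4328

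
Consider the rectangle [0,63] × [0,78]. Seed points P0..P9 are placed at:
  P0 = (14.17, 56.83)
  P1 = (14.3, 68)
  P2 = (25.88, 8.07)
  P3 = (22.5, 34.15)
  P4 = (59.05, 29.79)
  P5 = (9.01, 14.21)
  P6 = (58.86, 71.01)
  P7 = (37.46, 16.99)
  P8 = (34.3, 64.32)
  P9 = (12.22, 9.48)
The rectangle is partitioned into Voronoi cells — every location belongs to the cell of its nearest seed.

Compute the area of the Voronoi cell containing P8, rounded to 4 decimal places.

Area of P8's cell: 694.9754

1. box [0,63]×[0,78]: [(0, 0) (63, 0) (63, 78) (0, 78)]
2. ⊥bis P8·P0 via (24.235,60.575): [(46.7738, 0) (63, 0) (63, 78) (17.7515, 78)]  |A|=2397.5127
3. ⊥bis P8·P1 via (24.3,66.16): [(23.5909, 62.3061) (46.7738, 0) (63, 0) (63, 78) (26.4786, 78)]  |A|=2329.0318
4. ⊥bis P8·P2 via (30.09,36.195): [(23.5909, 62.3061) (33.4961, 35.6852) (63, 31.2687) (63, 78) (26.4786, 78)]  |A|=1578.2396
5. ⊥bis P8·P3 via (28.4,49.235): [(23.5909, 62.3061) (28.4637, 49.2101) (63, 35.7024) (63, 78) (26.4786, 78)]  |A|=1313.2721
6. ⊥bis P8·P4 via (46.675,47.055): [(23.5909, 62.3061) (28.4637, 49.2101) (42.1911, 43.8411) (63, 58.7562) (63, 78) (26.4786, 78)]  |A|=1073.4089
7. ⊥bis P8·P5 via (21.655,39.265): [(23.5909, 62.3061) (28.4637, 49.2101) (42.1911, 43.8411) (63, 58.7562) (63, 78) (26.4786, 78)]  |A|=1073.4089
8. ⊥bis P8·P6 via (46.58,67.665): [(23.5909, 62.3061) (28.4637, 49.2101) (42.1911, 43.8411) (51.2925, 50.3647) (43.7648, 78) (26.4786, 78)]  |A|=694.9754
9. ⊥bis P8·P7 via (35.88,40.655): [(23.5909, 62.3061) (28.4637, 49.2101) (42.1911, 43.8411) (51.2925, 50.3647) (43.7648, 78) (26.4786, 78)]  |A|=694.9754
10. ⊥bis P8·P9 via (23.26,36.9): [(23.5909, 62.3061) (28.4637, 49.2101) (42.1911, 43.8411) (51.2925, 50.3647) (43.7648, 78) (26.4786, 78)]  |A|=694.9754
11. canonical 6-gon: [(23.5909, 62.3061) (28.4637, 49.2101) (42.1911, 43.8411) (51.2925, 50.3647) (43.7648, 78) (26.4786, 78)]
12. shoelace: 694.9754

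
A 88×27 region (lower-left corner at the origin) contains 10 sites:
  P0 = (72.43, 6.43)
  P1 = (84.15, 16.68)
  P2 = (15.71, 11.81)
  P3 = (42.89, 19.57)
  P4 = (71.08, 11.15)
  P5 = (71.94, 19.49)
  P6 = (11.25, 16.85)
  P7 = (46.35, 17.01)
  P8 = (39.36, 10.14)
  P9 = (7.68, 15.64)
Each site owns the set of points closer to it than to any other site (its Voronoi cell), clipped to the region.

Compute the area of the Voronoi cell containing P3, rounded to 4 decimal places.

1. box [0,88]×[0,27]: [(0, 0) (88, 0) (88, 27) (0, 27)]
2. ⊥bis P3·P0 via (57.66,13): [(0, 0) (51.8773, 0) (63.8875, 27) (0, 27)]  |A|=1562.8251
3. ⊥bis P3·P1 via (63.52,18.125): [(0, 0) (51.8773, 0) (63.8875, 27) (0, 27)]  |A|=1562.8251
4. ⊥bis P3·P2 via (29.3,15.69): [(33.7796, 0) (51.8773, 0) (63.8875, 27) (26.0709, 27)]  |A|=754.8432
5. ⊥bis P3·P4 via (56.985,15.36): [(33.7796, 0) (51.8773, 0) (53.4597, 3.5572) (60.4617, 27) (26.0709, 27)]  |A|=714.6885
6. ⊥bis P3·P5 via (57.415,19.53): [(33.7796, 0) (51.8773, 0) (53.4597, 3.5572) (57.4074, 16.7742) (57.4356, 27) (26.0709, 27)]  |A|=699.2161
7. ⊥bis P3·P6 via (27.07,18.21): [(26.4192, 25.7802) (33.7796, 0) (51.8773, 0) (53.4597, 3.5572) (57.4074, 16.7742) (57.4356, 27) (26.3143, 27)]  |A|=699.0677
8. ⊥bis P3·P7 via (44.62,18.29): [(26.4192, 25.7802) (33.03, 2.6254) (51.0644, 27) (26.3143, 27)]  |A|=304.4543
9. ⊥bis P3·P8 via (41.125,14.855): [(26.4192, 25.7802) (28.1519, 19.7113) (41.8717, 14.5755) (51.0644, 27) (26.3143, 27)]  |A|=199.7732
10. ⊥bis P3·P9 via (25.285,17.605): [(26.4192, 25.7802) (28.1519, 19.7113) (41.8717, 14.5755) (51.0644, 27) (26.3143, 27)]  |A|=199.7732
11. canonical 5-gon: [(26.4192, 25.7802) (28.1519, 19.7113) (41.8717, 14.5755) (51.0644, 27) (26.3143, 27)]
12. shoelace: 199.7732

Area of P3's cell: 199.7732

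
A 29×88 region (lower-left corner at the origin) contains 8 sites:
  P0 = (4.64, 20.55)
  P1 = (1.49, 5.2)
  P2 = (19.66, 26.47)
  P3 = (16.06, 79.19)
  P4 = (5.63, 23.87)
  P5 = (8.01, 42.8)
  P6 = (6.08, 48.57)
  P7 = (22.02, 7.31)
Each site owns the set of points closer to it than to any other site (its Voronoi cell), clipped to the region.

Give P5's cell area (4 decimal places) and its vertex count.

Area of P5's cell: 326.0489 (5 vertices)

1. box [0,29]×[0,88]: [(0, 0) (29, 0) (29, 88) (0, 88)]
2. ⊥bis P5·P0 via (6.325,31.675): [(0, 32.633) (29, 28.2406) (29, 88) (0, 88)]  |A|=1669.3325
3. ⊥bis P5·P1 via (4.75,24): [(0, 32.633) (29, 28.2406) (29, 88) (0, 88)]  |A|=1669.3325
4. ⊥bis P5·P2 via (13.835,34.635): [(0, 32.633) (9.0973, 31.2551) (29, 45.4539) (29, 88) (0, 88)]  |A|=1498.0378
5. ⊥bis P5·P3 via (12.035,60.995): [(0, 63.6573) (0, 32.633) (9.0973, 31.2551) (29, 45.4539) (29, 57.2421)]  |A|=699.0793
6. ⊥bis P5·P4 via (6.82,33.335): [(0, 63.6573) (0, 34.1925) (11.2347, 32.78) (29, 45.4539) (29, 57.2421)]  |A|=681.9106
7. ⊥bis P5·P6 via (7.045,45.685): [(0, 43.3285) (0, 34.1925) (11.2347, 32.78) (29, 45.4539) (29, 53.0287)]  |A|=326.0489
8. ⊥bis P5·P7 via (15.015,25.055): [(0, 43.3285) (0, 34.1925) (11.2347, 32.78) (29, 45.4539) (29, 53.0287)]  |A|=326.0489
9. canonical 5-gon: [(0, 43.3285) (0, 34.1925) (11.2347, 32.78) (29, 45.4539) (29, 53.0287)]
10. shoelace: 326.0489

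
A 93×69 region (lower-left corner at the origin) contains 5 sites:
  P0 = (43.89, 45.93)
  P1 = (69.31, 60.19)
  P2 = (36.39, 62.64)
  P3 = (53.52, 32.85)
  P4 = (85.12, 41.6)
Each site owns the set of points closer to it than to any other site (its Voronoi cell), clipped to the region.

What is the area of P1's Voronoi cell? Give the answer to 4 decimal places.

1. box [0,93]×[0,69]: [(0, 0) (93, 0) (93, 69) (0, 69)]
2. ⊥bis P1·P0 via (56.6,53.06): [(86.3654, 0) (93, 0) (93, 69) (47.658, 69)]  |A|=1793.1922
3. ⊥bis P1·P2 via (52.85,61.415): [(52.7403, 59.9404) (86.3654, 0) (93, 0) (93, 69) (53.4145, 69)]  |A|=1767.1167
4. ⊥bis P1·P3 via (61.415,46.52): [(52.7403, 59.9404) (59.7194, 47.4993) (93, 28.2783) (93, 69) (53.4145, 69)]  |A|=1138.9872
5. ⊥bis P1·P4 via (77.215,50.895): [(52.7403, 59.9404) (59.7194, 47.4993) (67.7611, 42.8549) (93, 64.3195) (93, 69) (53.4145, 69)]  |A|=684.1679
6. canonical 6-gon: [(52.7403, 59.9404) (59.7194, 47.4993) (67.7611, 42.8549) (93, 64.3195) (93, 69) (53.4145, 69)]
7. shoelace: 684.1679

Area of P1's cell: 684.1679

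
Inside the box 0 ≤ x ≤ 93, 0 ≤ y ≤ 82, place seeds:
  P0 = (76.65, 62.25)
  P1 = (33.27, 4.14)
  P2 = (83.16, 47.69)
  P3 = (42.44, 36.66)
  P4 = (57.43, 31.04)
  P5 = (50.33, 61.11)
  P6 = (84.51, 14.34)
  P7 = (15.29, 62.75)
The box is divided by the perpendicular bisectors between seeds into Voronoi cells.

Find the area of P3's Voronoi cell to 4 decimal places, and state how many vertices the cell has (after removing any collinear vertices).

Area of P3's cell: 903.2883 (4 vertices)

1. box [0,93]×[0,82]: [(0, 0) (93, 0) (93, 82) (0, 82)]
2. ⊥bis P3·P0 via (59.545,49.455): [(0, 0) (93, 0) (93, 4.7307) (35.2005, 82) (0, 82)]  |A|=5392.9344
3. ⊥bis P3·P1 via (37.855,20.4): [(0, 31.0744) (92.8867, 4.8821) (35.2005, 82) (0, 82)]  |A|=3722.4491
4. ⊥bis P3·P2 via (62.8,42.175): [(0, 31.0744) (71.249, 10.9836) (61.5564, 46.7661) (35.2005, 82) (0, 82)]  |A|=3364.8921
5. ⊥bis P3·P4 via (49.935,33.85): [(0, 31.0744) (44.2195, 18.6053) (57.0407, 52.8028) (35.2005, 82) (0, 82)]  |A|=2802.3273
6. ⊥bis P3·P5 via (46.385,48.885): [(0, 63.8534) (0, 31.0744) (44.2195, 18.6053) (54.5804, 46.2404)]  |A|=1570.1447
7. ⊥bis P3·P6 via (63.475,25.5): [(0, 63.8534) (0, 31.0744) (44.2195, 18.6053) (54.5804, 46.2404)]  |A|=1570.1447
8. ⊥bis P3·P7 via (28.865,49.705): [(32.4105, 53.3946) (8.6247, 28.6424) (44.2195, 18.6053) (54.5804, 46.2404)]  |A|=903.2883
9. canonical 4-gon: [(32.4105, 53.3946) (8.6247, 28.6424) (44.2195, 18.6053) (54.5804, 46.2404)]
10. shoelace: 903.2883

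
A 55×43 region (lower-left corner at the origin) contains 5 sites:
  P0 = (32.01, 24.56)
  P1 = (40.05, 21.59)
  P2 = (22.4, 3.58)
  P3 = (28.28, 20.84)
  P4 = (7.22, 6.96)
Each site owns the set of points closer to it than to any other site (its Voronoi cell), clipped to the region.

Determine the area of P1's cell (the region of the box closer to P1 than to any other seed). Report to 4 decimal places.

1. box [0,55]×[0,43]: [(0, 0) (55, 0) (55, 43) (0, 43)]
2. ⊥bis P1·P0 via (36.03,23.075): [(27.506, 0) (55, 0) (55, 43) (43.3904, 43)]  |A|=840.7278
3. ⊥bis P1·P2 via (31.225,12.585): [(31.9078, 11.9159) (44.0667, 0) (55, 0) (55, 43) (43.3904, 43)]  |A|=742.0605
4. ⊥bis P1·P3 via (34.165,21.215): [(34.3383, 18.4954) (34.9474, 8.937) (44.0667, 0) (55, 0) (55, 43) (43.3904, 43)]  |A|=728.4409
5. ⊥bis P1·P4 via (23.635,14.275): [(34.3383, 18.4954) (34.9474, 8.937) (44.0667, 0) (55, 0) (55, 43) (43.3904, 43)]  |A|=728.4409
6. canonical 6-gon: [(34.3383, 18.4954) (34.9474, 8.937) (44.0667, 0) (55, 0) (55, 43) (43.3904, 43)]
7. shoelace: 728.4409

Area of P1's cell: 728.4409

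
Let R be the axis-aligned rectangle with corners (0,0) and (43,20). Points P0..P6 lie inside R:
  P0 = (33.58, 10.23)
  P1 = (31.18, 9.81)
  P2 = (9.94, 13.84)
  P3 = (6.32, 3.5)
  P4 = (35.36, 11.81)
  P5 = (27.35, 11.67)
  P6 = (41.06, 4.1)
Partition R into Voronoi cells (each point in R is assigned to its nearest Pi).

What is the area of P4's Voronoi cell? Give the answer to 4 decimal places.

Area of P4's cell: 113.3012

1. box [0,43]×[0,20]: [(0, 0) (43, 0) (43, 20) (0, 20)]
2. ⊥bis P4·P0 via (34.47,11.02): [(43, 1.4103) (43, 20) (26.499, 20)]  |A|=153.3748
3. ⊥bis P4·P1 via (33.27,10.81): [(31.6488, 14.1983) (43, 1.4103) (43, 20) (28.8729, 20)]  |A|=146.4886
4. ⊥bis P4·P2 via (22.65,12.825): [(31.6488, 14.1983) (43, 1.4103) (43, 20) (28.8729, 20)]  |A|=146.4886
5. ⊥bis P4·P3 via (20.84,7.655): [(31.6488, 14.1983) (43, 1.4103) (43, 20) (28.8729, 20)]  |A|=146.4886
6. ⊥bis P4·P5 via (31.355,11.74): [(31.2993, 14.9288) (31.6488, 14.1983) (43, 1.4103) (43, 20) (31.2106, 20)]  |A|=140.561
7. ⊥bis P4·P6 via (38.21,7.955): [(31.2993, 14.9288) (31.6488, 14.1983) (37.5945, 7.5) (43, 11.4962) (43, 20) (31.2106, 20)]  |A|=113.3012
8. canonical 6-gon: [(31.2993, 14.9288) (31.6488, 14.1983) (37.5945, 7.5) (43, 11.4962) (43, 20) (31.2106, 20)]
9. shoelace: 113.3012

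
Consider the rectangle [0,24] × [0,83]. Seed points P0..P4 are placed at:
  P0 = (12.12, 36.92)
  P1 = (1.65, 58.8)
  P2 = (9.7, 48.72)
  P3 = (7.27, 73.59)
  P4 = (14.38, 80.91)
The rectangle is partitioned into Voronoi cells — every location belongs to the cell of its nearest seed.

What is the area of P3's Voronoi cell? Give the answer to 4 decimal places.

Area of P3's cell: 279.0788

1. box [0,24]×[0,83]: [(0, 0) (24, 0) (24, 83) (0, 83)]
2. ⊥bis P3·P0 via (9.695,55.255): [(0, 53.9727) (24, 57.147) (24, 83) (0, 83)]  |A|=658.5633
3. ⊥bis P3·P1 via (4.46,66.195): [(0, 67.8897) (24, 58.7701) (24, 83) (0, 83)]  |A|=472.0824
4. ⊥bis P3·P2 via (8.485,61.155): [(0, 67.8897) (15.834, 61.8731) (24, 62.6709) (24, 83) (0, 83)]  |A|=456.155
5. ⊥bis P3·P4 via (10.825,77.25): [(0, 67.8897) (15.834, 61.8731) (24, 62.6709) (24, 64.453) (4.9052, 83) (0, 83)]  |A|=279.0788
6. canonical 6-gon: [(0, 67.8897) (15.834, 61.8731) (24, 62.6709) (24, 64.453) (4.9052, 83) (0, 83)]
7. shoelace: 279.0788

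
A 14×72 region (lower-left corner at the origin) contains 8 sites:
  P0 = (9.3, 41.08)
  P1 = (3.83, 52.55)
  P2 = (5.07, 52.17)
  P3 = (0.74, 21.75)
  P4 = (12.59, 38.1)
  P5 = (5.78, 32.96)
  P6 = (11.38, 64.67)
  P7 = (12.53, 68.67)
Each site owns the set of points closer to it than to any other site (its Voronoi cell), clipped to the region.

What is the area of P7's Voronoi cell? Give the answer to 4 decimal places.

Area of P7's cell: 54.6761

1. box [0,14]×[0,72]: [(0, 0) (14, 0) (14, 72) (0, 72)]
2. ⊥bis P7·P0 via (10.915,54.875): [(0, 56.1528) (14, 54.5138) (14, 72) (0, 72)]  |A|=233.3333
3. ⊥bis P7·P1 via (8.18,60.61): [(0, 65.0248) (14, 57.4689) (14, 72) (0, 72)]  |A|=150.5441
4. ⊥bis P7·P2 via (8.8,60.42): [(0, 65.0248) (7.1488, 61.1666) (14, 58.069) (14, 72) (0, 72)]  |A|=148.4886
5. ⊥bis P7·P3 via (6.635,45.21): [(0, 65.0248) (7.1488, 61.1666) (14, 58.069) (14, 72) (0, 72)]  |A|=148.4886
6. ⊥bis P7·P4 via (12.56,53.385): [(0, 65.0248) (7.1488, 61.1666) (14, 58.069) (14, 72) (0, 72)]  |A|=148.4886
7. ⊥bis P7·P5 via (9.155,50.815): [(0, 65.0248) (7.1488, 61.1666) (14, 58.069) (14, 72) (0, 72)]  |A|=148.4886
8. ⊥bis P7·P6 via (11.955,66.67): [(0, 70.1071) (14, 66.0821) (14, 72) (0, 72)]  |A|=54.6761
9. canonical 4-gon: [(0, 70.1071) (14, 66.0821) (14, 72) (0, 72)]
10. shoelace: 54.6761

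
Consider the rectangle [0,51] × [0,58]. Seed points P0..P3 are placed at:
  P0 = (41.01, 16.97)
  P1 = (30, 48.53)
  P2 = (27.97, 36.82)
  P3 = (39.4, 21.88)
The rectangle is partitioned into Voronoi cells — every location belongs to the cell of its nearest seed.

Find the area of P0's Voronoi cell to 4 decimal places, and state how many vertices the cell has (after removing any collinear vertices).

1. box [0,51]×[0,58]: [(0, 0) (51, 0) (51, 58) (0, 58)]
2. ⊥bis P0·P1 via (35.505,32.75): [(0, 20.3638) (0, 0) (51, 0) (51, 38.1556)]  |A|=1492.2428
3. ⊥bis P0·P2 via (34.49,26.895): [(0, 4.2376) (0, 0) (51, 0) (51, 37.7409)]  |A|=1070.4506
4. ⊥bis P0·P3 via (40.205,19.425): [(6.091, 8.239) (0, 4.2376) (0, 0) (51, 0) (51, 22.9647)]  |A|=738.6596
5. canonical 5-gon: [(6.091, 8.239) (0, 4.2376) (0, 0) (51, 0) (51, 22.9647)]
6. shoelace: 738.6596

Area of P0's cell: 738.6596 (5 vertices)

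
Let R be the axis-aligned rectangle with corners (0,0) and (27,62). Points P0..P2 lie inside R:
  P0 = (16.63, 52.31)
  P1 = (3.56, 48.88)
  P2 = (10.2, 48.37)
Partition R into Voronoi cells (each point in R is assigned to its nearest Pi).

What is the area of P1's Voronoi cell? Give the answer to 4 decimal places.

Area of P1's cell: 341.6730

1. box [0,27]×[0,62]: [(0, 0) (27, 0) (27, 62) (0, 62)]
2. ⊥bis P1·P0 via (10.095,50.595): [(0, 0) (23.3728, 0) (7.102, 62) (0, 62)]  |A|=944.7173
3. ⊥bis P1·P2 via (6.88,48.625): [(0, 0) (3.1452, 0) (7.725, 59.626) (7.102, 62) (0, 62)]  |A|=341.673
4. canonical 5-gon: [(0, 0) (3.1452, 0) (7.725, 59.626) (7.102, 62) (0, 62)]
5. shoelace: 341.673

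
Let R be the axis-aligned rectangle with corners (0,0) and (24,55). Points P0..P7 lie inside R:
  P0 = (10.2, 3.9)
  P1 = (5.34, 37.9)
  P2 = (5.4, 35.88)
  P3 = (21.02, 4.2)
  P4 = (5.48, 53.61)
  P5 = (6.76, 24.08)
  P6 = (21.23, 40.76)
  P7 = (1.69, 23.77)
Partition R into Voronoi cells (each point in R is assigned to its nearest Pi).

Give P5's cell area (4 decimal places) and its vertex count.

Area of P5's cell: 257.3457 (6 vertices)

1. box [0,24]×[0,55]: [(0, 0) (24, 0) (24, 55) (0, 55)]
2. ⊥bis P5·P0 via (8.48,13.99): [(0, 12.5444) (24, 16.6356) (24, 55) (0, 55)]  |A|=969.839
3. ⊥bis P5·P1 via (6.05,30.99): [(0, 30.3684) (0, 12.5444) (24, 16.6356) (24, 32.8344)]  |A|=408.2717
4. ⊥bis P5·P2 via (6.08,29.98): [(0, 29.2793) (0, 12.5444) (24, 16.6356) (24, 32.0454)]  |A|=385.7344
5. ⊥bis P5·P3 via (13.89,14.14): [(0, 29.2793) (0, 12.5444) (15.3022, 15.1529) (24, 21.3919) (24, 32.0454)]  |A|=365.0495
6. ⊥bis P5·P4 via (6.12,38.845): [(0, 29.2793) (0, 12.5444) (15.3022, 15.1529) (24, 21.3919) (24, 32.0454)]  |A|=365.0495
7. ⊥bis P5·P6 via (13.995,32.42): [(15.5496, 31.0714) (0, 29.2793) (0, 12.5444) (15.3022, 15.1529) (24, 21.3919) (24, 23.7406)]  |A|=329.9601
8. ⊥bis P5·P7 via (4.225,23.925): [(15.5496, 31.0714) (3.8703, 29.7253) (4.8701, 13.3746) (15.3022, 15.1529) (24, 21.3919) (24, 23.7406)]  |A|=257.3457
9. canonical 6-gon: [(15.5496, 31.0714) (3.8703, 29.7253) (4.8701, 13.3746) (15.3022, 15.1529) (24, 21.3919) (24, 23.7406)]
10. shoelace: 257.3457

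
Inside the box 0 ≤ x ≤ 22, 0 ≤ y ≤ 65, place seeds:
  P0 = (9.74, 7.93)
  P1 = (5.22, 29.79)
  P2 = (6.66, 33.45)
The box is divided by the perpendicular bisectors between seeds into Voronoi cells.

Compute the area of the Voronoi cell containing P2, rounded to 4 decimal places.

Area of P2's cell: 778.1580

1. box [0,22]×[0,65]: [(0, 0) (22, 0) (22, 65) (0, 65)]
2. ⊥bis P2·P0 via (8.2,20.69): [(0, 19.7003) (22, 22.3555) (22, 65) (0, 65)]  |A|=967.3855
3. ⊥bis P2·P1 via (5.94,31.62): [(0, 33.957) (22, 25.3013) (22, 65) (0, 65)]  |A|=778.158
4. canonical 4-gon: [(0, 33.957) (22, 25.3013) (22, 65) (0, 65)]
5. shoelace: 778.158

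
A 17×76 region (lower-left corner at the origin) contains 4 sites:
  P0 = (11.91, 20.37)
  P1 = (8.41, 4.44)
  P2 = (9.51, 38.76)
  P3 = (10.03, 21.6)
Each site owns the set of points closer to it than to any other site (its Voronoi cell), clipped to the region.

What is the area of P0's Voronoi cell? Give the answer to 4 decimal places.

1. box [0,17]×[0,76]: [(0, 0) (17, 0) (17, 76) (0, 76)]
2. ⊥bis P0·P1 via (10.16,12.405): [(0, 14.6373) (17, 10.9022) (17, 76) (0, 76)]  |A|=1074.9147
3. ⊥bis P0·P2 via (10.71,29.565): [(0, 28.1673) (0, 14.6373) (17, 10.9022) (17, 30.3859)]  |A|=280.6166
4. ⊥bis P0·P3 via (10.97,20.985): [(5.9602, 13.3277) (17, 10.9022) (17, 30.2016)]  |A|=106.5308
5. canonical 3-gon: [(5.9602, 13.3277) (17, 10.9022) (17, 30.2016)]
6. shoelace: 106.5308

Area of P0's cell: 106.5308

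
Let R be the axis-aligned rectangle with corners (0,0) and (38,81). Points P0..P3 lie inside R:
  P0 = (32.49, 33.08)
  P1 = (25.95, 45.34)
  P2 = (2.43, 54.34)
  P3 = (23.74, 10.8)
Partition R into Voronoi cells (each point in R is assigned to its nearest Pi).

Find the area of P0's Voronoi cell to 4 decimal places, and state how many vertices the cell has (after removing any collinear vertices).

Area of P0's cell: 360.3470 (3 vertices)

1. box [0,38]×[0,81]: [(0, 0) (38, 0) (38, 81) (0, 81)]
2. ⊥bis P0·P1 via (29.22,39.21): [(0, 23.6228) (0, 0) (38, 0) (38, 43.8936)]  |A|=1282.8124
3. ⊥bis P0·P2 via (17.46,43.71): [(5.2243, 26.4097) (0, 19.0229) (0, 0) (38, 0) (38, 43.8936)]  |A|=1270.7967
4. ⊥bis P0·P3 via (28.115,21.94): [(10.1048, 29.0131) (38, 18.0579) (38, 43.8936)]  |A|=360.347
5. canonical 3-gon: [(10.1048, 29.0131) (38, 18.0579) (38, 43.8936)]
6. shoelace: 360.347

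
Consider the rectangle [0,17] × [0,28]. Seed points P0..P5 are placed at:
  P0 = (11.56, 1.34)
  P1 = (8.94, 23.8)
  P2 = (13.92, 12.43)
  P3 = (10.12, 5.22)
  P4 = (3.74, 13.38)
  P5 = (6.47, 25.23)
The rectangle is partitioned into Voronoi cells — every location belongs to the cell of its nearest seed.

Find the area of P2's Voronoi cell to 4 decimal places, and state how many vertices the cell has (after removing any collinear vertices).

1. box [0,17]×[0,28]: [(0, 0) (17, 0) (17, 28) (0, 28)]
2. ⊥bis P2·P0 via (12.74,6.885): [(0, 9.5961) (17, 5.9785) (17, 28) (0, 28)]  |A|=343.6161
3. ⊥bis P2·P1 via (11.43,18.115): [(0, 13.1087) (0, 9.5961) (17, 5.9785) (17, 20.5546)]  |A|=153.7545
4. ⊥bis P2·P3 via (12.02,8.825): [(2.1257, 14.0398) (17, 6.2003) (17, 20.5546)]  |A|=106.7553
5. ⊥bis P2·P4 via (8.83,12.905): [(9.2261, 17.1497) (8.6166, 10.6187) (17, 6.2003) (17, 20.5546)]  |A|=84.5166
6. ⊥bis P2·P5 via (10.195,18.83): [(9.2261, 17.1497) (8.6166, 10.6187) (17, 6.2003) (17, 20.5546)]  |A|=84.5166
7. canonical 4-gon: [(9.2261, 17.1497) (8.6166, 10.6187) (17, 6.2003) (17, 20.5546)]
8. shoelace: 84.5166

Area of P2's cell: 84.5166 (4 vertices)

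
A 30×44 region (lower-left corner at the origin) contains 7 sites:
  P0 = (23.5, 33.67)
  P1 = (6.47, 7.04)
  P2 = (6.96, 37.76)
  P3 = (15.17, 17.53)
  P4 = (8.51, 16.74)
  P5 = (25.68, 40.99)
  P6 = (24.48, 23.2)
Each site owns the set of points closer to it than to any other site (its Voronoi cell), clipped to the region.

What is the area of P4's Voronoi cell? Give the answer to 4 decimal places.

Area of P4's cell: 172.2954

1. box [0,30]×[0,44]: [(0, 0) (30, 0) (30, 44) (0, 44)]
2. ⊥bis P4·P0 via (16.005,25.205): [(0, 39.376) (0, 0) (30, 0) (30, 12.8137)]  |A|=782.8451
3. ⊥bis P4·P1 via (7.49,11.89): [(0, 39.376) (0, 13.4652) (30, 7.1559) (30, 12.8137)]  |A|=473.5278
4. ⊥bis P4·P2 via (7.735,27.25): [(13.2371, 27.6557) (0, 26.6796) (0, 13.4652) (30, 7.1559) (30, 12.8137)]  |A|=389.4962
5. ⊥bis P4·P3 via (11.84,17.135): [(10.615, 27.4624) (0, 26.6796) (0, 13.4652) (12.5894, 10.8176)]  |A|=172.2954
6. ⊥bis P4·P5 via (17.095,28.865): [(10.615, 27.4624) (0, 26.6796) (0, 13.4652) (12.5894, 10.8176)]  |A|=172.2954
7. ⊥bis P4·P6 via (16.495,19.97): [(10.615, 27.4624) (0, 26.6796) (0, 13.4652) (12.5894, 10.8176)]  |A|=172.2954
8. canonical 4-gon: [(10.615, 27.4624) (0, 26.6796) (0, 13.4652) (12.5894, 10.8176)]
9. shoelace: 172.2954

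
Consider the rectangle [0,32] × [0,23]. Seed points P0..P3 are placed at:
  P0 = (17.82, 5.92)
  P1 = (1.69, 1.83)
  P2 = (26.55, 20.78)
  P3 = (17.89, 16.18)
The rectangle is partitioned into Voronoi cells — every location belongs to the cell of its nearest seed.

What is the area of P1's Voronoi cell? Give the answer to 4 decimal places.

Area of P1's cell: 139.1000

1. box [0,32]×[0,23]: [(0, 0) (32, 0) (32, 23) (0, 23)]
2. ⊥bis P1·P0 via (9.755,3.875): [(0, 0) (10.7376, 0) (4.9056, 23) (0, 23)]  |A|=179.8961
3. ⊥bis P1·P2 via (14.12,11.305): [(0, 0) (10.7376, 0) (4.9056, 23) (0, 23)]  |A|=179.8961
4. ⊥bis P1·P3 via (9.79,9.005): [(0, 20.0571) (0, 0) (10.7376, 0) (7.9185, 11.1178)]  |A|=139.1
5. canonical 4-gon: [(0, 20.0571) (0, 0) (10.7376, 0) (7.9185, 11.1178)]
6. shoelace: 139.1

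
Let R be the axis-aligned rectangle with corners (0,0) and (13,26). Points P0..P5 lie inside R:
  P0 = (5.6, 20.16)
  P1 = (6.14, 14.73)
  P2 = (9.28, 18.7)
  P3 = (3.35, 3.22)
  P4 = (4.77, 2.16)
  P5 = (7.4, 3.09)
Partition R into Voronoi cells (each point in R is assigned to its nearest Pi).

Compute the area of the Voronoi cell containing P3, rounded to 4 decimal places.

Area of P3's cell: 44.0082

1. box [0,13]×[0,26]: [(0, 0) (13, 0) (13, 26) (0, 26)]
2. ⊥bis P3·P0 via (4.475,11.69): [(0, 12.2844) (0, 0) (13, 0) (13, 10.5577)]  |A|=148.4735
3. ⊥bis P3·P1 via (4.745,8.975): [(0, 10.1252) (0, 0) (13, 0) (13, 6.974)]  |A|=111.1447
4. ⊥bis P3·P2 via (6.315,10.96): [(0, 10.1252) (0, 0) (13, 0) (13, 6.974)]  |A|=111.1447
5. ⊥bis P3·P4 via (4.06,2.69): [(8.1377, 8.1526) (0, 10.1252) (0, 0) (2.052, 0)]  |A|=49.5624
6. ⊥bis P3·P5 via (5.375,3.155): [(5.4185, 4.5099) (5.5555, 8.7785) (0, 10.1252) (0, 0) (2.052, 0)]  |A|=44.0082
7. canonical 5-gon: [(5.4185, 4.5099) (5.5555, 8.7785) (0, 10.1252) (0, 0) (2.052, 0)]
8. shoelace: 44.0082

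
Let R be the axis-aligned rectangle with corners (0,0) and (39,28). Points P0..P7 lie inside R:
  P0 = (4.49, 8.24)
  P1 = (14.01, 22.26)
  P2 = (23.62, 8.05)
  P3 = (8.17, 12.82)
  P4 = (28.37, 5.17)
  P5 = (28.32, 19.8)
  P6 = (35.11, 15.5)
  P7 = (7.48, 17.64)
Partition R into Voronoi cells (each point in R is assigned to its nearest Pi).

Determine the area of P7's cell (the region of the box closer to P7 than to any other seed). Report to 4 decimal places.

Area of P7's cell: 123.4230

1. box [0,39]×[0,28]: [(0, 0) (39, 0) (39, 28) (0, 28)]
2. ⊥bis P7·P0 via (5.985,12.94): [(0, 14.8437) (39, 2.4384) (39, 28) (0, 28)]  |A|=754.9979
3. ⊥bis P7·P1 via (10.745,19.95): [(0, 14.8437) (18.5272, 8.9505) (5.0496, 28) (0, 28)]  |A|=169.9702
4. ⊥bis P7·P2 via (15.55,12.845): [(0, 14.8437) (14.0771, 10.366) (15.6513, 13.0154) (5.0496, 28) (0, 28)]  |A|=162.9611
5. ⊥bis P7·P3 via (7.825,15.23): [(0, 14.8437) (1.5912, 14.3376) (13.5088, 16.0436) (5.0496, 28) (0, 28)]  |A|=123.423
6. ⊥bis P7·P4 via (17.925,11.405): [(0, 14.8437) (1.5912, 14.3376) (13.5088, 16.0436) (5.0496, 28) (0, 28)]  |A|=123.423
7. ⊥bis P7·P5 via (17.9,18.72): [(0, 14.8437) (1.5912, 14.3376) (13.5088, 16.0436) (5.0496, 28) (0, 28)]  |A|=123.423
8. ⊥bis P7·P6 via (21.295,16.57): [(0, 14.8437) (1.5912, 14.3376) (13.5088, 16.0436) (5.0496, 28) (0, 28)]  |A|=123.423
9. canonical 5-gon: [(0, 14.8437) (1.5912, 14.3376) (13.5088, 16.0436) (5.0496, 28) (0, 28)]
10. shoelace: 123.423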